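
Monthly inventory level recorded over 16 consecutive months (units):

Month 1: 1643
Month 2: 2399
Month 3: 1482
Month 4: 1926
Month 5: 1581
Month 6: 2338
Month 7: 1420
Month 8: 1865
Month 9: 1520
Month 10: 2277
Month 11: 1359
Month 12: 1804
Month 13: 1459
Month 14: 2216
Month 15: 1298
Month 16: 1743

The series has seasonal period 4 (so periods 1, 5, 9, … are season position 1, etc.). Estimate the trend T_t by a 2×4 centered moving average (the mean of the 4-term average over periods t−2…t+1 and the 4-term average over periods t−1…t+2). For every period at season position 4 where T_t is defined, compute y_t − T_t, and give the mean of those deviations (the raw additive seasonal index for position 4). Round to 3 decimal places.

86.792

Season position 4 occurs at t = 4, 8, 12 (where T_t is defined).
t=4: T_4 = 1839.37500; y_4 − T_4 = 1926 − 1839.37500 = 86.62500
t=8: T_8 = 1778.12500; y_8 − T_8 = 1865 − 1778.12500 = 86.87500
t=12: T_12 = 1717.12500; y_12 − T_12 = 1804 − 1717.12500 = 86.87500
Mean deviation: (86.62500 + 86.87500 + 86.87500) / 3 = 86.792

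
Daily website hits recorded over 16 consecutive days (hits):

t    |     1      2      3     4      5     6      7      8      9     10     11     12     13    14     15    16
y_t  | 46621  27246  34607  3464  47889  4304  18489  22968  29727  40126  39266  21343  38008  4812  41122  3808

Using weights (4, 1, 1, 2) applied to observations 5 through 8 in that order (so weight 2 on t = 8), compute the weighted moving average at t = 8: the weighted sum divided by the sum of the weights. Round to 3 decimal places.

32535.625

Weighted sum: 4·47889 + 1·4304 + 1·18489 + 2·22968 = 191556 + 4304 + 18489 + 45936 = 260285
Weight total: 4 + 1 + 1 + 2 = 8
WMA = 260285 / 8 = 32535.625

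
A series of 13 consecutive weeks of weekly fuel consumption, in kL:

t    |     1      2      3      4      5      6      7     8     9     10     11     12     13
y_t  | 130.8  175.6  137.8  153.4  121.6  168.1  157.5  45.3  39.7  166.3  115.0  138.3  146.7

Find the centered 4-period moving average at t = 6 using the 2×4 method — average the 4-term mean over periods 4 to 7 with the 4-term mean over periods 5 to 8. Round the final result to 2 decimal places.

136.64

Sum over 4–7: 153.4 + 121.6 + 168.1 + 157.5 = 600.6
Sum over 5–8: 121.6 + 168.1 + 157.5 + 45.3 = 492.5
CMA at t=6 = (600.6 + 492.5) / (2·4) = 1093.1 / 8 = 136.64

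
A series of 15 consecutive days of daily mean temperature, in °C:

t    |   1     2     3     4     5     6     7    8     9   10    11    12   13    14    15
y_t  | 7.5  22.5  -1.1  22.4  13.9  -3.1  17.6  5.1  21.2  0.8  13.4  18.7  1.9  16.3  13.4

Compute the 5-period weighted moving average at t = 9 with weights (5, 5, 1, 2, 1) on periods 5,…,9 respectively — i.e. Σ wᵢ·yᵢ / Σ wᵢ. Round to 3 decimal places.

Weighted sum: 5·13.9 + 5·-3.1 + 1·17.6 + 2·5.1 + 1·21.2 = 69.5 + -15.5 + 17.6 + 10.2 + 21.2 = 103.0
Weight total: 5 + 5 + 1 + 2 + 1 = 14
WMA = 103.0 / 14 = 7.357

7.357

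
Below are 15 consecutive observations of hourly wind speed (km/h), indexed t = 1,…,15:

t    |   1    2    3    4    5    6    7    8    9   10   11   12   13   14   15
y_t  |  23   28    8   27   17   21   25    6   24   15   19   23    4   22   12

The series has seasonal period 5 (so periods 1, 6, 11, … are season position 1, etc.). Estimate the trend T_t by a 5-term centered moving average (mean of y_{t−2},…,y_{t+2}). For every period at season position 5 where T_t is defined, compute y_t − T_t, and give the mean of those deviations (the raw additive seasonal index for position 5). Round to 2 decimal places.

Season position 5 occurs at t = 5, 10 (where T_t is defined).
t=5: T_5 = 19.6000; y_5 − T_5 = 17 − 19.6000 = -2.6000
t=10: T_10 = 17.4000; y_10 − T_10 = 15 − 17.4000 = -2.4000
Mean deviation: (-2.6000 + -2.4000) / 2 = -2.50

-2.50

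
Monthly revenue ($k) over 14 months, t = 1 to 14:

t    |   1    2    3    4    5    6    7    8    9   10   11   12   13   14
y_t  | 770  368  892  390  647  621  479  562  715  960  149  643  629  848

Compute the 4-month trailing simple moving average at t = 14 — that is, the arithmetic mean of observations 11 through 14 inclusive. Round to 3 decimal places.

Sum of periods 11–14: 149 + 643 + 629 + 848 = 2269
Divide by 4: 2269 / 4 = 567.250

567.250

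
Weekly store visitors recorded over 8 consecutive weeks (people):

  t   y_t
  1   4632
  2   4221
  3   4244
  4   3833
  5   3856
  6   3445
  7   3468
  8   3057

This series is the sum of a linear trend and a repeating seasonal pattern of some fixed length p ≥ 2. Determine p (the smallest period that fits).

First differences y_{t+1} − y_t: -411, 23, -411, 23, -411, 23, …
The difference pattern repeats every 2 terms and not for any smaller step, so p = 2.

2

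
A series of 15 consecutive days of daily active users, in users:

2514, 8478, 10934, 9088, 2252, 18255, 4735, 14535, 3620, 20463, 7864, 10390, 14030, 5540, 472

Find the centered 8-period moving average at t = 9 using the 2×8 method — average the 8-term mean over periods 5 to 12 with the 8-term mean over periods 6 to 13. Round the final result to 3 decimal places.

Sum over 5–12: 2252 + 18255 + 4735 + 14535 + 3620 + 20463 + 7864 + 10390 = 82114
Sum over 6–13: 18255 + 4735 + 14535 + 3620 + 20463 + 7864 + 10390 + 14030 = 93892
CMA at t=9 = (82114 + 93892) / (2·8) = 176006 / 16 = 11000.375

11000.375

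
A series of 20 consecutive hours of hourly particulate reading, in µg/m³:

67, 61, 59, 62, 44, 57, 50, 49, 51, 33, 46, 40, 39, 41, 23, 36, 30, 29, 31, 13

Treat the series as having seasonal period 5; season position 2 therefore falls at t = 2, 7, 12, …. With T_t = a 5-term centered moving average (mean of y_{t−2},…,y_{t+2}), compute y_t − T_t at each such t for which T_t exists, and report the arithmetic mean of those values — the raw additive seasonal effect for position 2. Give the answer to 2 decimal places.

Season position 2 occurs at t = 7, 12, 17 (where T_t is defined).
t=7: T_7 = 50.2000; y_7 − T_7 = 50 − 50.2000 = -0.2000
t=12: T_12 = 39.8000; y_12 − T_12 = 40 − 39.8000 = 0.2000
t=17: T_17 = 29.8000; y_17 − T_17 = 30 − 29.8000 = 0.2000
Mean deviation: (-0.2000 + 0.2000 + 0.2000) / 3 = 0.07

0.07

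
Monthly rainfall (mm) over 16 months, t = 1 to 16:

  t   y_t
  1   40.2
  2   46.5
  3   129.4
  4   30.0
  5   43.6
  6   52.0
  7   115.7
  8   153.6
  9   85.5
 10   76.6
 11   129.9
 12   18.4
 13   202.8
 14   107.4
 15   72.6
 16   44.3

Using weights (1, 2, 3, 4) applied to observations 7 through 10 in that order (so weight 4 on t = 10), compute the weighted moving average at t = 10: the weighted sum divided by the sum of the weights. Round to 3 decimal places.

Weighted sum: 1·115.7 + 2·153.6 + 3·85.5 + 4·76.6 = 115.7 + 307.2 + 256.5 + 306.4 = 985.8
Weight total: 1 + 2 + 3 + 4 = 10
WMA = 985.8 / 10 = 98.580

98.580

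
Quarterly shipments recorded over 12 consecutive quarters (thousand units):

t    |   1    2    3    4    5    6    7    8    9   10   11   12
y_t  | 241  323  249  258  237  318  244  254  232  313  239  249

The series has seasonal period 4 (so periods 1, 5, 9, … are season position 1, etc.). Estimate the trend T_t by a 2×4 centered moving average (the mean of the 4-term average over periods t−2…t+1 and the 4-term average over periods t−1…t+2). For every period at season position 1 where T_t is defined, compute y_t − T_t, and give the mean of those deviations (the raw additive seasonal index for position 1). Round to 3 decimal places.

Season position 1 occurs at t = 5, 9 (where T_t is defined).
t=5: T_5 = 264.87500; y_5 − T_5 = 237 − 264.87500 = -27.87500
t=9: T_9 = 260.12500; y_9 − T_9 = 232 − 260.12500 = -28.12500
Mean deviation: (-27.87500 + -28.12500) / 2 = -28.000

-28.000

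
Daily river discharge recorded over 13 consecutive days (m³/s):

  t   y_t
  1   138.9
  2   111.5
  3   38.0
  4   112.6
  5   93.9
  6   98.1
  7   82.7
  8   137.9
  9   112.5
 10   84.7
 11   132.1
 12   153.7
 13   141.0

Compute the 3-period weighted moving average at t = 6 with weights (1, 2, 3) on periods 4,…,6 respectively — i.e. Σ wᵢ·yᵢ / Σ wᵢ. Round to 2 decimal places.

99.12

Weighted sum: 1·112.6 + 2·93.9 + 3·98.1 = 112.6 + 187.8 + 294.3 = 594.7
Weight total: 1 + 2 + 3 = 6
WMA = 594.7 / 6 = 99.12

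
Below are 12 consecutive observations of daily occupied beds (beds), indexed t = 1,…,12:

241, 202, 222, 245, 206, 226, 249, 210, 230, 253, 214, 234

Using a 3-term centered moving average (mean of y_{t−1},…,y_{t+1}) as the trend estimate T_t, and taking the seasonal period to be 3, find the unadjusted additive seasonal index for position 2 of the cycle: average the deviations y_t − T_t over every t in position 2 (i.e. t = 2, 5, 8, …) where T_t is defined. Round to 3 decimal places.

Season position 2 occurs at t = 2, 5, 8, 11 (where T_t is defined).
t=2: T_2 = 221.66667; y_2 − T_2 = 202 − 221.66667 = -19.66667
t=5: T_5 = 225.66667; y_5 − T_5 = 206 − 225.66667 = -19.66667
t=8: T_8 = 229.66667; y_8 − T_8 = 210 − 229.66667 = -19.66667
t=11: T_11 = 233.66667; y_11 − T_11 = 214 − 233.66667 = -19.66667
Mean deviation: (-19.66667 + -19.66667 + -19.66667 + -19.66667) / 4 = -19.667

-19.667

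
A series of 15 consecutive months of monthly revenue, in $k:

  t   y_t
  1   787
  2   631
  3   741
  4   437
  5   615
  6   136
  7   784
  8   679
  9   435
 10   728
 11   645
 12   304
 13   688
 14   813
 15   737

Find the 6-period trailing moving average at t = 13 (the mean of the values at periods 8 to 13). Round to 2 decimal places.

579.83

Sum of periods 8–13: 679 + 435 + 728 + 645 + 304 + 688 = 3479
Divide by 6: 3479 / 6 = 579.83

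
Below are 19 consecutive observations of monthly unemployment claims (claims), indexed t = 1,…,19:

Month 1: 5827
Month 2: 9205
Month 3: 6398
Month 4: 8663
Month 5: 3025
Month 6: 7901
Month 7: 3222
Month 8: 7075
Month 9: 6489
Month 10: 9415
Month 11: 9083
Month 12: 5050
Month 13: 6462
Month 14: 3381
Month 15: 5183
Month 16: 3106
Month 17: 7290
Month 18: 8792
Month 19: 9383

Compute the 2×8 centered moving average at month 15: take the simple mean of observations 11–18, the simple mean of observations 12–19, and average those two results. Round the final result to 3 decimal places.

Sum over 11–18: 9083 + 5050 + 6462 + 3381 + 5183 + 3106 + 7290 + 8792 = 48347
Sum over 12–19: 5050 + 6462 + 3381 + 5183 + 3106 + 7290 + 8792 + 9383 = 48647
CMA at t=15 = (48347 + 48647) / (2·8) = 96994 / 16 = 6062.125

6062.125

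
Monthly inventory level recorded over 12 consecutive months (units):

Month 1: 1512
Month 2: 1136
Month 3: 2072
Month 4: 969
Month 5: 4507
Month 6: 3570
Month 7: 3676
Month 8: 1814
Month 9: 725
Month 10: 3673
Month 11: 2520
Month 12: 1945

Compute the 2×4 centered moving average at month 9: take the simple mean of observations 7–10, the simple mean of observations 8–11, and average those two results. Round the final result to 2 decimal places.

2327.50

Sum over 7–10: 3676 + 1814 + 725 + 3673 = 9888
Sum over 8–11: 1814 + 725 + 3673 + 2520 = 8732
CMA at t=9 = (9888 + 8732) / (2·4) = 18620 / 8 = 2327.50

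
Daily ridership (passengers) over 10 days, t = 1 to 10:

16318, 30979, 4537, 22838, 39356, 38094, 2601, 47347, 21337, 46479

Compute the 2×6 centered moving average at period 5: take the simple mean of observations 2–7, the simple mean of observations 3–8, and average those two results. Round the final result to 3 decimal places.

24431.500

Sum over 2–7: 30979 + 4537 + 22838 + 39356 + 38094 + 2601 = 138405
Sum over 3–8: 4537 + 22838 + 39356 + 38094 + 2601 + 47347 = 154773
CMA at t=5 = (138405 + 154773) / (2·6) = 293178 / 12 = 24431.500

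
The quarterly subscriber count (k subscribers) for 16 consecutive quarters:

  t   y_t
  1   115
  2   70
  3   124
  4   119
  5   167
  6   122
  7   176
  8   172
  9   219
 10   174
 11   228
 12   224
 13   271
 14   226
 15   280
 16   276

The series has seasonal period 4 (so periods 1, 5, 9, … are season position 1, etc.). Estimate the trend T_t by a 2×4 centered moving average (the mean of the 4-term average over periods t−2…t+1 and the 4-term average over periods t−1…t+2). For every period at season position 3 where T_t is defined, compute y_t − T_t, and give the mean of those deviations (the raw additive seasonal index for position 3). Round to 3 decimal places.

10.333

Season position 3 occurs at t = 3, 7, 11 (where T_t is defined).
t=3: T_3 = 113.50000; y_3 − T_3 = 124 − 113.50000 = 10.50000
t=7: T_7 = 165.75000; y_7 − T_7 = 176 − 165.75000 = 10.25000
t=11: T_11 = 217.75000; y_11 − T_11 = 228 − 217.75000 = 10.25000
Mean deviation: (10.50000 + 10.25000 + 10.25000) / 3 = 10.333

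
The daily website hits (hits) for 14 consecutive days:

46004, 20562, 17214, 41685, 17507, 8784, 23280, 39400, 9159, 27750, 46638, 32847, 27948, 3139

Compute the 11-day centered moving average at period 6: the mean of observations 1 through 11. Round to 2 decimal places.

Sum of periods 1–11: 46004 + 20562 + 17214 + 41685 + 17507 + 8784 + 23280 + 39400 + 9159 + 27750 + 46638 = 297983
Divide by 11: 297983 / 11 = 27089.36

27089.36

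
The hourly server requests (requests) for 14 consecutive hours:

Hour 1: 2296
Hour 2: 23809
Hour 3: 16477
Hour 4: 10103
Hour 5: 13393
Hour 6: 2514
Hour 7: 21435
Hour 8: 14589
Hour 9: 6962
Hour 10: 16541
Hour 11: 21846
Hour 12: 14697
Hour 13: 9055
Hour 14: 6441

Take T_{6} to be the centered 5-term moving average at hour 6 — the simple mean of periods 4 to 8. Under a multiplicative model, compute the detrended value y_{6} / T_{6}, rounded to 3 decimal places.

0.203

Trend T_6 = (10103 + 13393 + 2514 + 21435 + 14589) / 5 = 62034/5 = 12406.80000
Ratio to trend: 2514 / 12406.80000 = 0.203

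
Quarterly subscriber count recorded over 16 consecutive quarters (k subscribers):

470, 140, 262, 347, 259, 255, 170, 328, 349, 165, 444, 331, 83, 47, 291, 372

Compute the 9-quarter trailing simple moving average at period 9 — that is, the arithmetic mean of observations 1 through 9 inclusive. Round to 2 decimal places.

286.67

Sum of periods 1–9: 470 + 140 + 262 + 347 + 259 + 255 + 170 + 328 + 349 = 2580
Divide by 9: 2580 / 9 = 286.67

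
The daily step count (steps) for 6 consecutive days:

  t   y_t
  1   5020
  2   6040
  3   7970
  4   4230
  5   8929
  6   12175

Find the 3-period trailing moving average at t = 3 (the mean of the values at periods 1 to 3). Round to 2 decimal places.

Sum of periods 1–3: 5020 + 6040 + 7970 = 19030
Divide by 3: 19030 / 3 = 6343.33

6343.33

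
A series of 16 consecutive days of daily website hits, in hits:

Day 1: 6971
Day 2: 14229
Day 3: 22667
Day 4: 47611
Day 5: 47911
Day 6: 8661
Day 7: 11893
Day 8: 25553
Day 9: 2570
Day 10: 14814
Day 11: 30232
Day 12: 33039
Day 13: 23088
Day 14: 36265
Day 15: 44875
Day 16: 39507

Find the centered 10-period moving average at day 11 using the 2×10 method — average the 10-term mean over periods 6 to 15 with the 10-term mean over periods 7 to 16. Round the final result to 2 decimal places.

24641.30

Sum over 6–15: 8661 + 11893 + 25553 + 2570 + 14814 + 30232 + 33039 + 23088 + 36265 + 44875 = 230990
Sum over 7–16: 11893 + 25553 + 2570 + 14814 + 30232 + 33039 + 23088 + 36265 + 44875 + 39507 = 261836
CMA at t=11 = (230990 + 261836) / (2·10) = 492826 / 20 = 24641.30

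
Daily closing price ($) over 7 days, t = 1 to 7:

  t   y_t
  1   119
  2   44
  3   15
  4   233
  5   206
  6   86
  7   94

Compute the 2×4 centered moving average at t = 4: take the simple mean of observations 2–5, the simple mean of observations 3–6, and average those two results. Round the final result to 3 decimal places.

129.750

Sum over 2–5: 44 + 15 + 233 + 206 = 498
Sum over 3–6: 15 + 233 + 206 + 86 = 540
CMA at t=4 = (498 + 540) / (2·4) = 1038 / 8 = 129.750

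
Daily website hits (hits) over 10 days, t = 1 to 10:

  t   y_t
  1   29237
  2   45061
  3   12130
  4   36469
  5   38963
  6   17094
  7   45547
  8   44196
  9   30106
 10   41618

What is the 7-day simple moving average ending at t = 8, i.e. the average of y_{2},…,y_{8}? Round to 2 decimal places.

Sum of periods 2–8: 45061 + 12130 + 36469 + 38963 + 17094 + 45547 + 44196 = 239460
Divide by 7: 239460 / 7 = 34208.57

34208.57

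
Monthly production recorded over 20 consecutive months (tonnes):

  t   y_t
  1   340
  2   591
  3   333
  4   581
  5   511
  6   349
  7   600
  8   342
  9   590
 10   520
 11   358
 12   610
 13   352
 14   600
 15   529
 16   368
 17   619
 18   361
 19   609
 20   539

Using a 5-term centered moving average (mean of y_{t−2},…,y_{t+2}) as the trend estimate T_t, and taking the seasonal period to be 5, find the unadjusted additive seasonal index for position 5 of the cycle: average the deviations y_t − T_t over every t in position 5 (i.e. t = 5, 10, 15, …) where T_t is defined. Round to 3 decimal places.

35.867

Season position 5 occurs at t = 5, 10, 15 (where T_t is defined).
t=5: T_5 = 474.80000; y_5 − T_5 = 511 − 474.80000 = 36.20000
t=10: T_10 = 484.00000; y_10 − T_10 = 520 − 484.00000 = 36.00000
t=15: T_15 = 493.60000; y_15 − T_15 = 529 − 493.60000 = 35.40000
Mean deviation: (36.20000 + 36.00000 + 35.40000) / 3 = 35.867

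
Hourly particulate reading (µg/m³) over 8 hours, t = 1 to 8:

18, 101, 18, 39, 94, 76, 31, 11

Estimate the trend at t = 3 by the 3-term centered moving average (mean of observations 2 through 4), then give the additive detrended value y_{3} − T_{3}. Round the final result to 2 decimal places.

-34.67

Trend T_3 = (101 + 18 + 39) / 3 = 158/3 = 52.6667
Detrended value: 18 − 52.6667 = -34.67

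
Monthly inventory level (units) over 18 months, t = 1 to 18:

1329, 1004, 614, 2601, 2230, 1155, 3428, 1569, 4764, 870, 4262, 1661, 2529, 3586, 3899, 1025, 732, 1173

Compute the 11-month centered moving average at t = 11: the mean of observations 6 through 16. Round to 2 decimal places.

Sum of periods 6–16: 1155 + 3428 + 1569 + 4764 + 870 + 4262 + 1661 + 2529 + 3586 + 3899 + 1025 = 28748
Divide by 11: 28748 / 11 = 2613.45

2613.45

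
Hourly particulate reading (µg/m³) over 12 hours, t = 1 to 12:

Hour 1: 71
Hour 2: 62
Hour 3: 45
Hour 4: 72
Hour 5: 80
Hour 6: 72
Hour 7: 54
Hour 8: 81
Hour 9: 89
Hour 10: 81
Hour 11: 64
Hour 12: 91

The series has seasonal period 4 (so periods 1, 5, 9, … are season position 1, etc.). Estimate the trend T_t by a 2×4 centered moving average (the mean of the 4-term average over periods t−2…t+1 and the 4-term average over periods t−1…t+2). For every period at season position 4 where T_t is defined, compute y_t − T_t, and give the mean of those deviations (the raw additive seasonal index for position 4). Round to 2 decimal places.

5.94

Season position 4 occurs at t = 4, 8 (where T_t is defined).
t=4: T_4 = 66.0000; y_4 − T_4 = 72 − 66.0000 = 6.0000
t=8: T_8 = 75.1250; y_8 − T_8 = 81 − 75.1250 = 5.8750
Mean deviation: (6.0000 + 5.8750) / 2 = 5.94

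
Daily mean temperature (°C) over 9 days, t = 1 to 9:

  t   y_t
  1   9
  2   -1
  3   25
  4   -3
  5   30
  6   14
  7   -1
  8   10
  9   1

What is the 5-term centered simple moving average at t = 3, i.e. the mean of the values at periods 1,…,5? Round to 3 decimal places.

12.000

Sum of periods 1–5: 9 + (-1) + 25 + (-3) + 30 = 60
Divide by 5: 60 / 5 = 12.000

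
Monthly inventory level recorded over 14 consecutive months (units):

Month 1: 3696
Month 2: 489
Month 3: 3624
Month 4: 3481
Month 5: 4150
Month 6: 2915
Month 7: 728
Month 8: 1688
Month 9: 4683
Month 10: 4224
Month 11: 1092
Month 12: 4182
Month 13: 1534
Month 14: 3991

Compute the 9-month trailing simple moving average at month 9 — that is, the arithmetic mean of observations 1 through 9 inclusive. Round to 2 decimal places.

2828.22

Sum of periods 1–9: 3696 + 489 + 3624 + 3481 + 4150 + 2915 + 728 + 1688 + 4683 = 25454
Divide by 9: 25454 / 9 = 2828.22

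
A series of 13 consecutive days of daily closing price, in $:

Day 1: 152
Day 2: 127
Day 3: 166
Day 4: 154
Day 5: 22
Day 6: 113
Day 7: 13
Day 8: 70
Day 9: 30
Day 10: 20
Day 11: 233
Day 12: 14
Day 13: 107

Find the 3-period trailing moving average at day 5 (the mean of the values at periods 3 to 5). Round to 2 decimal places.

Sum of periods 3–5: 166 + 154 + 22 = 342
Divide by 3: 342 / 3 = 114.00

114.00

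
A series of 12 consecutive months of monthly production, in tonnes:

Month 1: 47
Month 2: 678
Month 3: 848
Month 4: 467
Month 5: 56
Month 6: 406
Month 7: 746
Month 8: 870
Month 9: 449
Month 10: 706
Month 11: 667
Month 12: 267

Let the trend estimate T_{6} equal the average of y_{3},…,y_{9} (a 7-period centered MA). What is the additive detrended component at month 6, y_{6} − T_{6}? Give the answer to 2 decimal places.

Trend T_6 = (848 + 467 + 56 + 406 + 746 + 870 + 449) / 7 = 3842/7 = 548.8571
Detrended value: 406 − 548.8571 = -142.86

-142.86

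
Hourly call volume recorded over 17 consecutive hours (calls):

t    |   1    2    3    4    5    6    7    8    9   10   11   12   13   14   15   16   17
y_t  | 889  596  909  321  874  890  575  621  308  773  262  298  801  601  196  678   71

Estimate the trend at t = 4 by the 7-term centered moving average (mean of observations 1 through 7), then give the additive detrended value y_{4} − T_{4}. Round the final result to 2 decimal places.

-401.00

Trend T_4 = (889 + 596 + 909 + 321 + 874 + 890 + 575) / 7 = 5054/7 = 722.0000
Detrended value: 321 − 722.0000 = -401.00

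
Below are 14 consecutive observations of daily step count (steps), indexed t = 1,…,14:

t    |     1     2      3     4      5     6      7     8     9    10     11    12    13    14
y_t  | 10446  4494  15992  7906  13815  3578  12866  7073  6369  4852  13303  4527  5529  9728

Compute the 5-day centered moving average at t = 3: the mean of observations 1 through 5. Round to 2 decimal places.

10530.60

Sum of periods 1–5: 10446 + 4494 + 15992 + 7906 + 13815 = 52653
Divide by 5: 52653 / 5 = 10530.60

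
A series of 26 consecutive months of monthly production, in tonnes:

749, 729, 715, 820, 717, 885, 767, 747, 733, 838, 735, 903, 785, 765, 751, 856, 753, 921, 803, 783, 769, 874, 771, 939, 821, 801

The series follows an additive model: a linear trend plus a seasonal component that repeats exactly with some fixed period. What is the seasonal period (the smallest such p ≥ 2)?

First differences y_{t+1} − y_t: -20, -14, 105, -103, 168, -118, -20, -14, 105, -103, 168, -118, -20, -14, …
The difference pattern repeats every 6 terms and not for any smaller step, so p = 6.

6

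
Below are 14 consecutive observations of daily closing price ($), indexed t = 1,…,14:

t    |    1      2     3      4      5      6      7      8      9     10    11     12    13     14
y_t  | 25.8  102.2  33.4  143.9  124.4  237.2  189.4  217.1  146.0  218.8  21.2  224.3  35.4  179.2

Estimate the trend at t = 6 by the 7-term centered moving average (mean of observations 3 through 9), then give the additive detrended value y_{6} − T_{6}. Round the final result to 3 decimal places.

Trend T_6 = (33.4 + 143.9 + 124.4 + 237.2 + 189.4 + 217.1 + 146.0) / 7 = 1091.4/7 = 155.91429
Detrended value: 237.2 − 155.91429 = 81.286

81.286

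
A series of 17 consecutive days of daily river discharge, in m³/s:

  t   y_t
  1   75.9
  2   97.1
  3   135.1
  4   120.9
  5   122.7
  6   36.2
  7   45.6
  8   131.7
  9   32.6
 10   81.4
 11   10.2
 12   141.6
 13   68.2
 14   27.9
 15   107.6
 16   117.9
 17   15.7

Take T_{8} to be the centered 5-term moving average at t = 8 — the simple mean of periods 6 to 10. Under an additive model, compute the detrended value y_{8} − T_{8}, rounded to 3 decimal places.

66.200

Trend T_8 = (36.2 + 45.6 + 131.7 + 32.6 + 81.4) / 5 = 327.5/5 = 65.50000
Detrended value: 131.7 − 65.50000 = 66.200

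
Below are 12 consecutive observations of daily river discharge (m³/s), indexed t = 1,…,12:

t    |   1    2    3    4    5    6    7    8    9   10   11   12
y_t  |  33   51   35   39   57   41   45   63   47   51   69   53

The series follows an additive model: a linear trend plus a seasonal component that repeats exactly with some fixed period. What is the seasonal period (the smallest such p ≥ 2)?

3

First differences y_{t+1} − y_t: 18, -16, 4, 18, -16, 4, 18, -16, …
The difference pattern repeats every 3 terms and not for any smaller step, so p = 3.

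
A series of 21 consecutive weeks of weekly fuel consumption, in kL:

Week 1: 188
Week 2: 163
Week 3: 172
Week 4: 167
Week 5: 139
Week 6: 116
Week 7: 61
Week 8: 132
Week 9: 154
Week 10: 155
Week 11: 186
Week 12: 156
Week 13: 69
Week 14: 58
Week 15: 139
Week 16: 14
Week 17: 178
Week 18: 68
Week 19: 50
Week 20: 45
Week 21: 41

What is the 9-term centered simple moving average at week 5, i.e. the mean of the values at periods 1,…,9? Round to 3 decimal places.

Sum of periods 1–9: 188 + 163 + 172 + 167 + 139 + 116 + 61 + 132 + 154 = 1292
Divide by 9: 1292 / 9 = 143.556

143.556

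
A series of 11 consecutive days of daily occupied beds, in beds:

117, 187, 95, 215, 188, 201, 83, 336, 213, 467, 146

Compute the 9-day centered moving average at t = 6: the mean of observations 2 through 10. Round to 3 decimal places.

Sum of periods 2–10: 187 + 95 + 215 + 188 + 201 + 83 + 336 + 213 + 467 = 1985
Divide by 9: 1985 / 9 = 220.556

220.556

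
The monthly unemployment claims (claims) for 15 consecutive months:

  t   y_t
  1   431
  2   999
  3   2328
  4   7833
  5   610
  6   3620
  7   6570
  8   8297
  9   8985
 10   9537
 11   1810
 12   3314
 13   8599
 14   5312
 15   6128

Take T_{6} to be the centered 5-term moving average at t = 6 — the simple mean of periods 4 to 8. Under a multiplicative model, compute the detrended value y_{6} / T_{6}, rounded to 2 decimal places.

Trend T_6 = (7833 + 610 + 3620 + 6570 + 8297) / 5 = 26930/5 = 5386.0000
Ratio to trend: 3620 / 5386.0000 = 0.67

0.67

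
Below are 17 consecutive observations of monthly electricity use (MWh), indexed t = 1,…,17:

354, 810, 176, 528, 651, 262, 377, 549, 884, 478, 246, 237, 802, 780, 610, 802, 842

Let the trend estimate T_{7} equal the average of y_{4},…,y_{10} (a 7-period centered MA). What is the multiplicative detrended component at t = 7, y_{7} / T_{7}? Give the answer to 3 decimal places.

Trend T_7 = (528 + 651 + 262 + 377 + 549 + 884 + 478) / 7 = 3729/7 = 532.71429
Ratio to trend: 377 / 532.71429 = 0.708

0.708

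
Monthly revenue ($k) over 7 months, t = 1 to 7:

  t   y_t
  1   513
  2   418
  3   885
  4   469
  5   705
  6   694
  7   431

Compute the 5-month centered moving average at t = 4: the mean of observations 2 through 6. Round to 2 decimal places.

634.20

Sum of periods 2–6: 418 + 885 + 469 + 705 + 694 = 3171
Divide by 5: 3171 / 5 = 634.20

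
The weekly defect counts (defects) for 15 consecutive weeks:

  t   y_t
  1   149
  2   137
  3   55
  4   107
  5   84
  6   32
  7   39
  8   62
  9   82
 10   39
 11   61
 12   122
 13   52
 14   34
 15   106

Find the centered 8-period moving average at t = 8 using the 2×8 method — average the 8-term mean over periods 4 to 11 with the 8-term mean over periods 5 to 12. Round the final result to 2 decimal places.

64.19

Sum over 4–11: 107 + 84 + 32 + 39 + 62 + 82 + 39 + 61 = 506
Sum over 5–12: 84 + 32 + 39 + 62 + 82 + 39 + 61 + 122 = 521
CMA at t=8 = (506 + 521) / (2·8) = 1027 / 16 = 64.19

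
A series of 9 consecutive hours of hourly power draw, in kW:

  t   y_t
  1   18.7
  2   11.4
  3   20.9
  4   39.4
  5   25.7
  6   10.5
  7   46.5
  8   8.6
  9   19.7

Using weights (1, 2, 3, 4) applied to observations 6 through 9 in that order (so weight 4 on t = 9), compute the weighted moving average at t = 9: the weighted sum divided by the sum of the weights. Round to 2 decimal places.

Weighted sum: 1·10.5 + 2·46.5 + 3·8.6 + 4·19.7 = 10.5 + 93.0 + 25.8 + 78.8 = 208.1
Weight total: 1 + 2 + 3 + 4 = 10
WMA = 208.1 / 10 = 20.81

20.81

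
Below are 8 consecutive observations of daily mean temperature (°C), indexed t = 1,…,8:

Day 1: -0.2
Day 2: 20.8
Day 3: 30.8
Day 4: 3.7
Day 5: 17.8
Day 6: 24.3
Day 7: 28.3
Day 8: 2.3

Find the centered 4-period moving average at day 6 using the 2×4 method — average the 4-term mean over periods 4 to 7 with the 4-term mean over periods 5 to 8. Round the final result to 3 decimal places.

18.350

Sum over 4–7: 3.7 + 17.8 + 24.3 + 28.3 = 74.1
Sum over 5–8: 17.8 + 24.3 + 28.3 + 2.3 = 72.7
CMA at t=6 = (74.1 + 72.7) / (2·4) = 146.8 / 8 = 18.350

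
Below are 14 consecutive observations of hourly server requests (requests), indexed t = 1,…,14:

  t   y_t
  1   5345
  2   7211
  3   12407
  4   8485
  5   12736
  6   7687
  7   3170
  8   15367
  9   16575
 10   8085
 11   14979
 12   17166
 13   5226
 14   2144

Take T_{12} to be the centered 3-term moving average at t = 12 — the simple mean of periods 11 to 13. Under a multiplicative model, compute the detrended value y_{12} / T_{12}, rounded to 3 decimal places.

1.378

Trend T_12 = (14979 + 17166 + 5226) / 3 = 37371/3 = 12457.00000
Ratio to trend: 17166 / 12457.00000 = 1.378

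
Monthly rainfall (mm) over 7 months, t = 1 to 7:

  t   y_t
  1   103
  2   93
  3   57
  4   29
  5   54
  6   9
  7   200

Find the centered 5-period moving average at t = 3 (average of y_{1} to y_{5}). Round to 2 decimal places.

Sum of periods 1–5: 103 + 93 + 57 + 29 + 54 = 336
Divide by 5: 336 / 5 = 67.20

67.20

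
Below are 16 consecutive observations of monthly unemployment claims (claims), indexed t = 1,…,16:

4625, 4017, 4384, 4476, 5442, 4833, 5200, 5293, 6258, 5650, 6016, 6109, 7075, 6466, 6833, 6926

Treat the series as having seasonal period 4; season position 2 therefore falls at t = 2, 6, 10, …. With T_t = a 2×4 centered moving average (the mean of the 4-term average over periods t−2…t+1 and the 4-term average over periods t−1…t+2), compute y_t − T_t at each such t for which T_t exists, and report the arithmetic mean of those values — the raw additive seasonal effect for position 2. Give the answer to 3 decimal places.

Season position 2 occurs at t = 6, 10, 14 (where T_t is defined).
t=6: T_6 = 5089.87500; y_6 − T_6 = 4833 − 5089.87500 = -256.87500
t=10: T_10 = 5906.25000; y_10 − T_10 = 5650 − 5906.25000 = -256.25000
t=14: T_14 = 6722.87500; y_14 − T_14 = 6466 − 6722.87500 = -256.87500
Mean deviation: (-256.87500 + -256.25000 + -256.87500) / 3 = -256.667

-256.667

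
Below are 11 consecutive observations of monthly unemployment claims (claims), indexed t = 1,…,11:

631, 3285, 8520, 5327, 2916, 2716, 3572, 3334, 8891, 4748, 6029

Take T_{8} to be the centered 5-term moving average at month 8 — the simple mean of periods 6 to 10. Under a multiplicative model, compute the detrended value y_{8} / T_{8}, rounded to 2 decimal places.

0.72

Trend T_8 = (2716 + 3572 + 3334 + 8891 + 4748) / 5 = 23261/5 = 4652.2000
Ratio to trend: 3334 / 4652.2000 = 0.72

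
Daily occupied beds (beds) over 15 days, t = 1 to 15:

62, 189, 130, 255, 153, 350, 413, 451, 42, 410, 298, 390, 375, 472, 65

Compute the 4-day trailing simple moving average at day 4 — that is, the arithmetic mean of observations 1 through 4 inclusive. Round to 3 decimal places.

Sum of periods 1–4: 62 + 189 + 130 + 255 = 636
Divide by 4: 636 / 4 = 159.000

159.000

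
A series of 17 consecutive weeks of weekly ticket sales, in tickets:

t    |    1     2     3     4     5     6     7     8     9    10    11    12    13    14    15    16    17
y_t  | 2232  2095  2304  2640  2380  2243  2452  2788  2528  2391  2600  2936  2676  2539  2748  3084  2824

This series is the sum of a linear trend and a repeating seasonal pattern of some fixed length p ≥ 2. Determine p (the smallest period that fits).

4

First differences y_{t+1} − y_t: -137, 209, 336, -260, -137, 209, 336, -260, -137, 209, …
The difference pattern repeats every 4 terms and not for any smaller step, so p = 4.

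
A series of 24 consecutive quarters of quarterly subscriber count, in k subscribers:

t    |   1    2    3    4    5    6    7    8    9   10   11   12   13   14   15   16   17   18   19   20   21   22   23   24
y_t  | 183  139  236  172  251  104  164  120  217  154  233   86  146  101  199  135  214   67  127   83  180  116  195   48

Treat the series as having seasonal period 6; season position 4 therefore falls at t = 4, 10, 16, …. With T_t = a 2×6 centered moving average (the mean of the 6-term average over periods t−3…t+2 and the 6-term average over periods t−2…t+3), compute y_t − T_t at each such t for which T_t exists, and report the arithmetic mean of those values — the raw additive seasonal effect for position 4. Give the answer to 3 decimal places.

-7.056

Season position 4 occurs at t = 4, 10, 16 (where T_t is defined).
t=4: T_4 = 179.25000; y_4 − T_4 = 172 − 179.25000 = -7.25000
t=10: T_10 = 160.83333; y_10 − T_10 = 154 − 160.83333 = -6.83333
t=16: T_16 = 142.08333; y_16 − T_16 = 135 − 142.08333 = -7.08333
Mean deviation: (-7.25000 + -6.83333 + -7.08333) / 3 = -7.056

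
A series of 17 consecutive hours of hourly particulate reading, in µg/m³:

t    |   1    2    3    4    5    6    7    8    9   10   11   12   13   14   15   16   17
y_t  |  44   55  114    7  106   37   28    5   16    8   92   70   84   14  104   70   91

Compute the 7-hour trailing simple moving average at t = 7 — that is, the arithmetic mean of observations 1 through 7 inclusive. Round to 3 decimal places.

55.857

Sum of periods 1–7: 44 + 55 + 114 + 7 + 106 + 37 + 28 = 391
Divide by 7: 391 / 7 = 55.857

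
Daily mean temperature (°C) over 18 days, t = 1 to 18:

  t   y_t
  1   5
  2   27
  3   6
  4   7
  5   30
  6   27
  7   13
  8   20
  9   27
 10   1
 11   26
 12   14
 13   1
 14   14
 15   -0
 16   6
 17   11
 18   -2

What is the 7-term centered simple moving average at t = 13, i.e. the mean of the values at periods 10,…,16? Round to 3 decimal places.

Sum of periods 10–16: 1 + 26 + 14 + 1 + 14 + (-0) + 6 = 62
Divide by 7: 62 / 7 = 8.857

8.857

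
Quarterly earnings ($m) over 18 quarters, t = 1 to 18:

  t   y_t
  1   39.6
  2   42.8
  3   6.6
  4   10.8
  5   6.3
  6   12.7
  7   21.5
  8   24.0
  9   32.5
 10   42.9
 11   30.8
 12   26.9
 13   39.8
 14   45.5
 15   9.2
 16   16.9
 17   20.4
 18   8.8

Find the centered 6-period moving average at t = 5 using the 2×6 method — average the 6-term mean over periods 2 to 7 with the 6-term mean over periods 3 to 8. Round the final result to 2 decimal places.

15.22

Sum over 2–7: 42.8 + 6.6 + 10.8 + 6.3 + 12.7 + 21.5 = 100.7
Sum over 3–8: 6.6 + 10.8 + 6.3 + 12.7 + 21.5 + 24.0 = 81.9
CMA at t=5 = (100.7 + 81.9) / (2·6) = 182.6 / 12 = 15.22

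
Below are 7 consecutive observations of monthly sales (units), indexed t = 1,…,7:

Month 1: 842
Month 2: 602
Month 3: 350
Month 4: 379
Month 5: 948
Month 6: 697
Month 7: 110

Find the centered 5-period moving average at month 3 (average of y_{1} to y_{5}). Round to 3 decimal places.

624.200

Sum of periods 1–5: 842 + 602 + 350 + 379 + 948 = 3121
Divide by 5: 3121 / 5 = 624.200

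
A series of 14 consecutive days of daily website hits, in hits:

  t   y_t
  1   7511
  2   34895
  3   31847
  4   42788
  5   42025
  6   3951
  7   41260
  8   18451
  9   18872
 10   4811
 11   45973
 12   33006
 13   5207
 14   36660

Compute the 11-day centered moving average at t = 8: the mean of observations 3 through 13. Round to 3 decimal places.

26199.182

Sum of periods 3–13: 31847 + 42788 + 42025 + 3951 + 41260 + 18451 + 18872 + 4811 + 45973 + 33006 + 5207 = 288191
Divide by 11: 288191 / 11 = 26199.182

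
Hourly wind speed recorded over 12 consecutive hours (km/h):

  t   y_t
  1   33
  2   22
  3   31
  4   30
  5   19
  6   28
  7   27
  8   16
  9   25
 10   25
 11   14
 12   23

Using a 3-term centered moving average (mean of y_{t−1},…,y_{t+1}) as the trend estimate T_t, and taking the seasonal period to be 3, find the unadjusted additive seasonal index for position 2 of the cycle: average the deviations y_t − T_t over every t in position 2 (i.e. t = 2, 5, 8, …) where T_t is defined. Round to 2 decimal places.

Season position 2 occurs at t = 2, 5, 8, 11 (where T_t is defined).
t=2: T_2 = 28.6667; y_2 − T_2 = 22 − 28.6667 = -6.6667
t=5: T_5 = 25.6667; y_5 − T_5 = 19 − 25.6667 = -6.6667
t=8: T_8 = 22.6667; y_8 − T_8 = 16 − 22.6667 = -6.6667
t=11: T_11 = 20.6667; y_11 − T_11 = 14 − 20.6667 = -6.6667
Mean deviation: (-6.6667 + -6.6667 + -6.6667 + -6.6667) / 4 = -6.67

-6.67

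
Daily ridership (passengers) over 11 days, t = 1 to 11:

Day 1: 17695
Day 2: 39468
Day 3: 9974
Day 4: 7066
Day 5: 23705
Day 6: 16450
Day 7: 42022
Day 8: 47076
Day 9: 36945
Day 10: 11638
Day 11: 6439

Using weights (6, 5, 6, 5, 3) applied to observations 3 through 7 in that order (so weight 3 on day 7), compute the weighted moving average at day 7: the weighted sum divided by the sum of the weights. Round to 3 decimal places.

Weighted sum: 6·9974 + 5·7066 + 6·23705 + 5·16450 + 3·42022 = 59844 + 35330 + 142230 + 82250 + 126066 = 445720
Weight total: 6 + 5 + 6 + 5 + 3 = 25
WMA = 445720 / 25 = 17828.800

17828.800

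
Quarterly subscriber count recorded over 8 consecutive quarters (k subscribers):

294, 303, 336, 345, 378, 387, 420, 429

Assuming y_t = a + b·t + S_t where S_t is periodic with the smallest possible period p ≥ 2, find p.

2

First differences y_{t+1} − y_t: 9, 33, 9, 33, 9, 33, …
The difference pattern repeats every 2 terms and not for any smaller step, so p = 2.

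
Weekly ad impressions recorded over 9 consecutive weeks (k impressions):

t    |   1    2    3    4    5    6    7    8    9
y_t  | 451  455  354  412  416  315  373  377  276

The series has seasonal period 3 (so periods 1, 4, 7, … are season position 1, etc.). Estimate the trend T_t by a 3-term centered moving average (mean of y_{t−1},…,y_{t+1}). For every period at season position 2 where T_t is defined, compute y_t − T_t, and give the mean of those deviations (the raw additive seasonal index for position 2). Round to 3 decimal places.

Season position 2 occurs at t = 2, 5, 8 (where T_t is defined).
t=2: T_2 = 420.00000; y_2 − T_2 = 455 − 420.00000 = 35.00000
t=5: T_5 = 381.00000; y_5 − T_5 = 416 − 381.00000 = 35.00000
t=8: T_8 = 342.00000; y_8 − T_8 = 377 − 342.00000 = 35.00000
Mean deviation: (35.00000 + 35.00000 + 35.00000) / 3 = 35.000

35.000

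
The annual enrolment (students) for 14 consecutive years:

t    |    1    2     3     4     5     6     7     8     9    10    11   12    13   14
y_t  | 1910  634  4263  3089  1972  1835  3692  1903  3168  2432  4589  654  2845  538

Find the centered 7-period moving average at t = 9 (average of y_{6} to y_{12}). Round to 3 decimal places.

2610.429

Sum of periods 6–12: 1835 + 3692 + 1903 + 3168 + 2432 + 4589 + 654 = 18273
Divide by 7: 18273 / 7 = 2610.429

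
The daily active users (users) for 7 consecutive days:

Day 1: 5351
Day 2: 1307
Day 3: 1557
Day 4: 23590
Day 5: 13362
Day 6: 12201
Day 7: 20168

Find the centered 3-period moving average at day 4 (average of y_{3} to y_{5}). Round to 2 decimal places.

12836.33

Sum of periods 3–5: 1557 + 23590 + 13362 = 38509
Divide by 3: 38509 / 3 = 12836.33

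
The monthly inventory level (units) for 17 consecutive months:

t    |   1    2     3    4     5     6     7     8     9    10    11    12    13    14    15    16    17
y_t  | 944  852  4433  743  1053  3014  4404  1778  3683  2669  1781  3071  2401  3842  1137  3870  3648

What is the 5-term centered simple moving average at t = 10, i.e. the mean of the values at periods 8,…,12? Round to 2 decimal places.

Sum of periods 8–12: 1778 + 3683 + 2669 + 1781 + 3071 = 12982
Divide by 5: 12982 / 5 = 2596.40

2596.40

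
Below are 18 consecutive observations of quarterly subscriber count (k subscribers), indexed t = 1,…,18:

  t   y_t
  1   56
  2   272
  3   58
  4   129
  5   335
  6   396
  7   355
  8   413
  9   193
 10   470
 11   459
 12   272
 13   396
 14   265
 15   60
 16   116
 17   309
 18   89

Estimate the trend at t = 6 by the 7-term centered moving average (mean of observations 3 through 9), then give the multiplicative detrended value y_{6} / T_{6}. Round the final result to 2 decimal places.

Trend T_6 = (58 + 129 + 335 + 396 + 355 + 413 + 193) / 7 = 1879/7 = 268.4286
Ratio to trend: 396 / 268.4286 = 1.48

1.48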